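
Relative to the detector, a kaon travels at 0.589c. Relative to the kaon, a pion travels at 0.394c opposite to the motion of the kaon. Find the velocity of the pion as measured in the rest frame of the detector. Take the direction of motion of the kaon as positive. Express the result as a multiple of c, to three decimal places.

With v = 0.589 and u' = -0.394 (in units of c),
u = (u' + v)/(1 + u'v/c²):
u = (-0.394 + 0.589) / (1 + (-0.394)·0.589) = 0.1950/0.7679 = 0.2539
(Galilean addition would give +0.195c.)

+0.254c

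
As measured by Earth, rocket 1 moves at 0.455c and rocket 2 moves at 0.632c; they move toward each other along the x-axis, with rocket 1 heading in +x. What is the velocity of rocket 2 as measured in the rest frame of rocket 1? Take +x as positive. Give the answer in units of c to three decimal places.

β_A = 0.455, β_B = -0.632.
Transform to A's frame with the inverse velocity-addition law: u' = (u − v)/(1 − uv/c²), taking u = β_B and v = β_A.
u' = (-0.632 − 0.455) / (1 − (0.455)(-0.632)) = -1.0870/1.2876 = -0.8442.

-0.844c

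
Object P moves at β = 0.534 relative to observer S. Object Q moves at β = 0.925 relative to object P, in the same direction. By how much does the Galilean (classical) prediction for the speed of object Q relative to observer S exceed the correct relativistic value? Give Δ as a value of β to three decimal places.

Δ = 0.482

Galilean: u_cl = 0.925 + 0.534 = 1.4590.
Relativistic: u_rel = (0.925 + 0.534) / (1 + 0.925·0.534) = 1.4590/1.4939 = 0.9766.
Δ = 1.4590 − 0.9766 = 0.4824.
(The classical prediction exceeds c; the relativistic result does not.)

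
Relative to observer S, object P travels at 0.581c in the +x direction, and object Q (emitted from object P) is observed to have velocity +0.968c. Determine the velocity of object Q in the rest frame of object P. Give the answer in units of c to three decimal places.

+0.884c

Invert the composition law: u' = (u − v)/(1 − uv/c²).
u' = (0.968 − 0.581) / (1 − (0.968)(0.581)) = 0.3870/0.4376 = 0.8844.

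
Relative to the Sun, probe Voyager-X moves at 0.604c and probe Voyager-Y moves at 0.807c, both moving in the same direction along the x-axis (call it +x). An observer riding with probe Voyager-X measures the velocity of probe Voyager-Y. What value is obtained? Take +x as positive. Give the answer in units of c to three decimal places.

+0.396c

β_A = 0.604, β_B = 0.807.
Transform to A's frame with the inverse velocity-addition law: u' = (u − v)/(1 − uv/c²), taking u = β_B and v = β_A.
u' = (0.807 − 0.604) / (1 − (0.604)(0.807)) = 0.2030/0.5126 = 0.3960.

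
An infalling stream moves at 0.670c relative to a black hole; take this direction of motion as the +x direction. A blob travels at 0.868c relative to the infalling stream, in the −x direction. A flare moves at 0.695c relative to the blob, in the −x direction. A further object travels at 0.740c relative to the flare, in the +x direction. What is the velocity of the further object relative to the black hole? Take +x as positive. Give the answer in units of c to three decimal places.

Apply u = (u' + v)/(1 + u'v/c²) successively, working outward toward the black hole.
Start: velocity of the infalling stream relative to the black hole = 0.6700c.
Compose with the blob (u' = -0.868 in the infalling stream frame): u_1 = (-0.868 + 0.670) / (1 + (-0.868)·0.670) = -0.1980/0.4184 = -0.4732.
Compose with the flare (u' = -0.695 in the blob frame): u_2 = (-0.695 + (-0.473)) / (1 + (-0.695)·(-0.473)) = -1.1682/1.3289 = -0.8791.
Compose with the further object (u' = 0.740 in the flare frame): u_3 = (0.740 + (-0.879)) / (1 + 0.740·(-0.879)) = -0.1391/0.3495 = -0.3980.

-0.398c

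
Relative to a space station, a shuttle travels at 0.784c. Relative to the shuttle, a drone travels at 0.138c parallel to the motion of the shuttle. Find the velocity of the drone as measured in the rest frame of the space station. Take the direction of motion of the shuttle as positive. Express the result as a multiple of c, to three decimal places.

0.832c

With v = 0.784 and u' = 0.138 (in units of c),
u = (u' + v)/(1 + u'v/c²):
u = (0.138 + 0.784) / (1 + 0.138·0.784) = 0.9220/1.1082 = 0.8320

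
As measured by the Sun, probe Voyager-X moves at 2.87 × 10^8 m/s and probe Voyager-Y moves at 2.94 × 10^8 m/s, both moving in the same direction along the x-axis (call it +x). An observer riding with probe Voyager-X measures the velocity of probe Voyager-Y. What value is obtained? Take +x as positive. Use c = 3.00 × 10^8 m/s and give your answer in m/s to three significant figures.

+1.12 × 10^8 m/s

β_A = 0.957, β_B = 0.980 (dividing each by c = 3.00 × 10^8 m/s).
Transform to A's frame with the inverse velocity-addition law: u' = (u − v)/(1 − uv/c²), taking u = β_B and v = β_A.
u' = (0.980 − 0.957) / (1 − (0.957)(0.980)) = 0.0233/0.0625 = 0.3735.
u' = 0.3735 × 3.00 × 10^8 m/s.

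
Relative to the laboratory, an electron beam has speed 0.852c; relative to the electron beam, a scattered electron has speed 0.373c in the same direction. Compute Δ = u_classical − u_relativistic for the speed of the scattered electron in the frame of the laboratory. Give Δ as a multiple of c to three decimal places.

Δ = 0.295c

Galilean: u_cl = 0.373 + 0.852 = 1.2250.
Relativistic: u_rel = (0.373 + 0.852) / (1 + 0.373·0.852) = 1.2250/1.3178 = 0.9296.
Δ = 1.2250 − 0.9296 = 0.2954.
(The classical prediction exceeds c; the relativistic result does not.)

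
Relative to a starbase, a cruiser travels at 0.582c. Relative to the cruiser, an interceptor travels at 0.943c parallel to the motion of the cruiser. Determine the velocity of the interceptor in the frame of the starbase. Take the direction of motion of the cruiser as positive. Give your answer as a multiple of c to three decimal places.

With v = 0.582 and u' = 0.943 (in units of c),
u = (u' + v)/(1 + u'v/c²):
u = (0.943 + 0.582) / (1 + 0.943·0.582) = 1.5250/1.5488 = 0.9846
(Galilean addition would give +1.525c, exceeding c.)

0.985c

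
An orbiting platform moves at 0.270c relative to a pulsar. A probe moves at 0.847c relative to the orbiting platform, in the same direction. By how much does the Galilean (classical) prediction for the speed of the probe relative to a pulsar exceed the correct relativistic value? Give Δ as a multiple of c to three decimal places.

Δ = 0.208c

Galilean: u_cl = 0.847 + 0.270 = 1.1170.
Relativistic: u_rel = (0.847 + 0.270) / (1 + 0.847·0.270) = 1.1170/1.2287 = 0.9091.
Δ = 1.1170 − 0.9091 = 0.2079.
(The classical prediction exceeds c; the relativistic result does not.)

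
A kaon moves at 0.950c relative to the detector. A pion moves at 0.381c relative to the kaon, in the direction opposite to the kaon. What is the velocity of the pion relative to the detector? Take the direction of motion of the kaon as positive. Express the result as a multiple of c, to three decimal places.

+0.892c

With v = 0.950 and u' = -0.381 (in units of c),
u = (u' + v)/(1 + u'v/c²):
u = (-0.381 + 0.950) / (1 + (-0.381)·0.950) = 0.5690/0.6381 = 0.8918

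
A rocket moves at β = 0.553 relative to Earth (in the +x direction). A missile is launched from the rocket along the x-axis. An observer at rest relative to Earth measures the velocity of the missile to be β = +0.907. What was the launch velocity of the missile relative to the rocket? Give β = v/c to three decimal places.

Invert the composition law: u' = (u − v)/(1 − uv/c²).
u' = (0.907 − 0.553) / (1 − (0.907)(0.553)) = 0.3540/0.4984 = 0.7102.

β = +0.710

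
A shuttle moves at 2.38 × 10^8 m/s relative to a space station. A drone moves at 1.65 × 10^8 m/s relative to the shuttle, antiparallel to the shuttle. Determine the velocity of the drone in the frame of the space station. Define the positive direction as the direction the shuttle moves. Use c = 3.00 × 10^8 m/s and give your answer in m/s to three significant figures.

+1.30 × 10^8 m/s

In units of c (dividing by 3.00 × 10^8 m/s): v = 0.793, u' = -0.550.
u = (u' + v)/(1 + u'v/c²):
u = (-0.550 + 0.793) / (1 + (-0.550)·0.793) = 0.2433/0.5637 = 0.4317
(Galilean addition would give +0.243c.)
Converting back: u = 0.4317 × 3.00 × 10^8 m/s.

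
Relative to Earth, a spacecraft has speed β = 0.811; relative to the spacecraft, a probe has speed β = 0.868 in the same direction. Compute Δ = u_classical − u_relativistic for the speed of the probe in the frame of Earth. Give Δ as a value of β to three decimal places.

Δ = 0.694

Galilean: u_cl = 0.868 + 0.811 = 1.6790.
Relativistic: u_rel = (0.868 + 0.811) / (1 + 0.868·0.811) = 1.6790/1.7039 = 0.9854.
Δ = 1.6790 − 0.9854 = 0.6936.
(The classical prediction exceeds c; the relativistic result does not.)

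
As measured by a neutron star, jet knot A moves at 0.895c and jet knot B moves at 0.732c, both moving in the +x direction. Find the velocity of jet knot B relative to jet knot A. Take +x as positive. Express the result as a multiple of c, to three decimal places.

β_A = 0.895, β_B = 0.732.
Transform to A's frame with the inverse velocity-addition law: u' = (u − v)/(1 − uv/c²), taking u = β_B and v = β_A.
u' = (0.732 − 0.895) / (1 − (0.895)(0.732)) = -0.1630/0.3449 = -0.4727.

-0.473c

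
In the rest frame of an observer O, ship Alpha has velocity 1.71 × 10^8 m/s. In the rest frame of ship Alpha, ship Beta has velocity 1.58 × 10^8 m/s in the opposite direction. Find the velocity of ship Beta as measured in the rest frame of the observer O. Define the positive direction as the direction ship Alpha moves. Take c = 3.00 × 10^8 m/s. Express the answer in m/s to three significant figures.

+1.86 × 10^7 m/s

In units of c (dividing by 3.00 × 10^8 m/s): v = 0.570, u' = -0.527.
u = (u' + v)/(1 + u'v/c²):
u = (-0.527 + 0.570) / (1 + (-0.527)·0.570) = 0.0433/0.6998 = 0.0619
Converting back: u = 0.0619 × 3.00 × 10^8 m/s.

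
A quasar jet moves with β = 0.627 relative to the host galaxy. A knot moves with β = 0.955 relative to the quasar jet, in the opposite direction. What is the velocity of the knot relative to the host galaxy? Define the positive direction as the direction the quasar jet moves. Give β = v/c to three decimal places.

With v = 0.627 and u' = -0.955 (in units of c),
u = (u' + v)/(1 + u'v/c²):
u = (-0.955 + 0.627) / (1 + (-0.955)·0.627) = -0.3280/0.4012 = -0.8175

β = -0.818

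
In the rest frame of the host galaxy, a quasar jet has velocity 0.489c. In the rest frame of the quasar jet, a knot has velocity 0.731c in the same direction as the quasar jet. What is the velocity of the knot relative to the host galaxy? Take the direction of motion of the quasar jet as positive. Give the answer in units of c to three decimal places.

With v = 0.489 and u' = 0.731 (in units of c),
u = (u' + v)/(1 + u'v/c²):
u = (0.731 + 0.489) / (1 + 0.731·0.489) = 1.2200/1.3575 = 0.8987
(Galilean addition would give +1.220c, exceeding c.)

0.899c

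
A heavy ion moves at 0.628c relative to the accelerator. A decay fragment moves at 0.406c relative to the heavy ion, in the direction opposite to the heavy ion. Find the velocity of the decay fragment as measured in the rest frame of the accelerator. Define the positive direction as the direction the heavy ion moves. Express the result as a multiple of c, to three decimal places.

+0.298c

With v = 0.628 and u' = -0.406 (in units of c),
u = (u' + v)/(1 + u'v/c²):
u = (-0.406 + 0.628) / (1 + (-0.406)·0.628) = 0.2220/0.7450 = 0.2980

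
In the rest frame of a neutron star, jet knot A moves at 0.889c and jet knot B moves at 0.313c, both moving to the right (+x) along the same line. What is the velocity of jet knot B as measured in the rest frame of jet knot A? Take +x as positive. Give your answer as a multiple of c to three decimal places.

β_A = 0.889, β_B = 0.313.
Transform to A's frame with the inverse velocity-addition law: u' = (u − v)/(1 − uv/c²), taking u = β_B and v = β_A.
u' = (0.313 − 0.889) / (1 − (0.889)(0.313)) = -0.5760/0.7217 = -0.7981.

-0.798c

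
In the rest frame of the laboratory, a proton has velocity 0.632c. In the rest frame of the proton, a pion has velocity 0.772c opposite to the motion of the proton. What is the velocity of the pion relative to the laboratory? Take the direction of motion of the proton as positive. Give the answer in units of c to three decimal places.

-0.273c

With v = 0.632 and u' = -0.772 (in units of c),
u = (u' + v)/(1 + u'v/c²):
u = (-0.772 + 0.632) / (1 + (-0.772)·0.632) = -0.1400/0.5121 = -0.2734
(Galilean addition would give -0.140c.)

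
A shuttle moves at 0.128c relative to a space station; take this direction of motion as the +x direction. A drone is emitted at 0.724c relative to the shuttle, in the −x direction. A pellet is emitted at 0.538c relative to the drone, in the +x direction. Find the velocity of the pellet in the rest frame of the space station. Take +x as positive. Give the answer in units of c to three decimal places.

-0.184c

Apply u = (u' + v)/(1 + u'v/c²) successively, working outward toward the space station.
Start: velocity of the shuttle relative to the space station = 0.1280c.
Compose with the drone (u' = -0.724 in the shuttle frame): u_1 = (-0.724 + 0.128) / (1 + (-0.724)·0.128) = -0.5960/0.9073 = -0.6569.
Compose with the pellet (u' = 0.538 in the drone frame): u_2 = (0.538 + (-0.657)) / (1 + 0.538·(-0.657)) = -0.1189/0.6466 = -0.1838.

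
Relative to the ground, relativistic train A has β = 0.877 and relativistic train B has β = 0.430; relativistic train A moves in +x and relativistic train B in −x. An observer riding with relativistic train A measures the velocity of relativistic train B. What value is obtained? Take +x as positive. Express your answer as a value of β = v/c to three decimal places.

β = -0.949

β_A = 0.877, β_B = -0.430.
Transform to A's frame with the inverse velocity-addition law: u' = (u − v)/(1 − uv/c²), taking u = β_B and v = β_A.
u' = (-0.430 − 0.877) / (1 − (0.877)(-0.430)) = -1.3070/1.3771 = -0.9491.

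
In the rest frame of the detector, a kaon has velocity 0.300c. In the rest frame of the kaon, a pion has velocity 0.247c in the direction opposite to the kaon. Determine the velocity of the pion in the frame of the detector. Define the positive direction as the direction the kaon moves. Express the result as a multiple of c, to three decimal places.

+0.057c

With v = 0.300 and u' = -0.247 (in units of c),
u = (u' + v)/(1 + u'v/c²):
u = (-0.247 + 0.300) / (1 + (-0.247)·0.300) = 0.0530/0.9259 = 0.0572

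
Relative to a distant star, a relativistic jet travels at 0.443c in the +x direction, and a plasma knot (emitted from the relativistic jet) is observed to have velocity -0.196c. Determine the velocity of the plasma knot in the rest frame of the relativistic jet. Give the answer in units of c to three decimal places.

-0.588c

Invert the composition law: u' = (u − v)/(1 − uv/c²).
u' = (-0.196 − 0.443) / (1 − (-0.196)(0.443)) = -0.6390/1.0868 = -0.5879.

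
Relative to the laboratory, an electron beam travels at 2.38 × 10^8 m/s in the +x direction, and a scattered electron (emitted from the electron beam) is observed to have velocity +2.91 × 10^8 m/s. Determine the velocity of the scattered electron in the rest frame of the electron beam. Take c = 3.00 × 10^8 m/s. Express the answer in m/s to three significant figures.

+2.30 × 10^8 m/s

v = 0.793c, u = 0.970c.
Invert the composition law: u' = (u − v)/(1 − uv/c²).
u' = (0.970 − 0.793) / (1 − (0.970)(0.793)) = 0.1767/0.2305 = 0.7666.
u' = 0.7666 × 3.00 × 10^8 m/s.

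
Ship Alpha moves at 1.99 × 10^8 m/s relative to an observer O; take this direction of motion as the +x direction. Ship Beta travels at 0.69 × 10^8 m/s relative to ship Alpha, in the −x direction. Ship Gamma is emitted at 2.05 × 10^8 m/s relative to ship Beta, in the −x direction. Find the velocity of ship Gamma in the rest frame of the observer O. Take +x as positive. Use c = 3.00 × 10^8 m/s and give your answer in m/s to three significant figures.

-7.93 × 10^7 m/s

Apply u = (u' + v)/(1 + u'v/c²) successively, working outward toward the observer O.
(Dividing each given speed by c = 3.00 × 10^8 m/s to work in units of c.)
Start: velocity of ship Alpha relative to the observer O = 0.6633c.
Compose with ship Beta (u' = -0.230 in ship Alpha frame): u_1 = (-0.230 + 0.663) / (1 + (-0.230)·0.663) = 0.4333/0.8474 = 0.5113.
Compose with ship Gamma (u' = -0.683 in ship Beta frame): u_2 = (-0.683 + 0.511) / (1 + (-0.683)·0.511) = -0.1720/0.6506 = -0.2644.
So u = -0.2644 × 3.00 × 10^8 m/s.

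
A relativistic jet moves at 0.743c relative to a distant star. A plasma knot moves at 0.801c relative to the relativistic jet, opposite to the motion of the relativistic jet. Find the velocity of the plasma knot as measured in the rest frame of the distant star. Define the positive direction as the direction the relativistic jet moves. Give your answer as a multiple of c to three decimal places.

-0.143c

With v = 0.743 and u' = -0.801 (in units of c),
u = (u' + v)/(1 + u'v/c²):
u = (-0.801 + 0.743) / (1 + (-0.801)·0.743) = -0.0580/0.4049 = -0.1433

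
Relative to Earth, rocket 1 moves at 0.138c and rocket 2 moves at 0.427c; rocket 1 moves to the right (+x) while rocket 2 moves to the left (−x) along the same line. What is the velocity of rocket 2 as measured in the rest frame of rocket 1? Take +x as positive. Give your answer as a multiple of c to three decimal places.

-0.534c

β_A = 0.138, β_B = -0.427.
Transform to A's frame with the inverse velocity-addition law: u' = (u − v)/(1 − uv/c²), taking u = β_B and v = β_A.
u' = (-0.427 − 0.138) / (1 − (0.138)(-0.427)) = -0.5650/1.0589 = -0.5336.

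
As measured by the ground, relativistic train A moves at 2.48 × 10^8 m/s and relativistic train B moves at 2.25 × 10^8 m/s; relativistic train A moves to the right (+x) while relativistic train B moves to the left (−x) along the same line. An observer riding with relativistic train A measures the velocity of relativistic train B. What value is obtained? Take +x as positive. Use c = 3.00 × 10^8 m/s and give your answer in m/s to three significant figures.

-2.92 × 10^8 m/s

β_A = 0.827, β_B = -0.750 (dividing each by c = 3.00 × 10^8 m/s).
Transform to A's frame with the inverse velocity-addition law: u' = (u − v)/(1 − uv/c²), taking u = β_B and v = β_A.
u' = (-0.750 − 0.827) / (1 − (0.827)(-0.750)) = -1.5767/1.6200 = -0.9733.
u' = -0.9733 × 3.00 × 10^8 m/s.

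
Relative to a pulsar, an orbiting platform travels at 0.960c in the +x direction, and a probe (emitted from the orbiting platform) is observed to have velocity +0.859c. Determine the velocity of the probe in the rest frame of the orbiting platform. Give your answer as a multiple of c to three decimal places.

Invert the composition law: u' = (u − v)/(1 − uv/c²).
u' = (0.859 − 0.960) / (1 − (0.859)(0.960)) = -0.1010/0.1754 = -0.5760.

-0.576c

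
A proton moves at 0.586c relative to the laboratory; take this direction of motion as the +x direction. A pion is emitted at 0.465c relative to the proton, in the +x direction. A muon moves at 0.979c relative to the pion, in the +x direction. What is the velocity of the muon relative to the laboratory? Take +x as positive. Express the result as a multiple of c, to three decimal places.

Apply u = (u' + v)/(1 + u'v/c²) successively, working outward toward the laboratory.
Start: velocity of the proton relative to the laboratory = 0.5860c.
Compose with the pion (u' = 0.465 in the proton frame): u_1 = (0.465 + 0.586) / (1 + 0.465·0.586) = 1.0510/1.2725 = 0.8259.
Compose with the muon (u' = 0.979 in the pion frame): u_2 = (0.979 + 0.826) / (1 + 0.979·0.826) = 1.8049/1.8086 = 0.9980.

0.998c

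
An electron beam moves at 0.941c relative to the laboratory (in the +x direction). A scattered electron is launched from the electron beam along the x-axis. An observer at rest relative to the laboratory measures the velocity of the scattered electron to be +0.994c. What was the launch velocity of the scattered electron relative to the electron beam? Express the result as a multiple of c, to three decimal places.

+0.820c

Invert the composition law: u' = (u − v)/(1 − uv/c²).
u' = (0.994 − 0.941) / (1 − (0.994)(0.941)) = 0.0530/0.0646 = 0.8198.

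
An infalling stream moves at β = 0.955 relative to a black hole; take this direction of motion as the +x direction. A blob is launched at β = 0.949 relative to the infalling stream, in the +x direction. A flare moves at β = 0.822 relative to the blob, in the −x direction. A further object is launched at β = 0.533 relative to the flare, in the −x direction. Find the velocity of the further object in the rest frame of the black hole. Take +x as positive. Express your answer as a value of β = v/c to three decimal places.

β = +0.960

Apply u = (u' + v)/(1 + u'v/c²) successively, working outward toward the black hole.
Start: velocity of the infalling stream relative to the black hole = 0.9550c.
Compose with the blob (u' = 0.949 in the infalling stream frame): u_1 = (0.949 + 0.955) / (1 + 0.949·0.955) = 1.9040/1.9063 = 0.9988.
Compose with the flare (u' = -0.822 in the blob frame): u_2 = (-0.822 + 0.999) / (1 + (-0.822)·0.999) = 0.1768/0.1790 = 0.9877.
Compose with the further object (u' = -0.533 in the flare frame): u_3 = (-0.533 + 0.988) / (1 + (-0.533)·0.988) = 0.4547/0.4735 = 0.9603.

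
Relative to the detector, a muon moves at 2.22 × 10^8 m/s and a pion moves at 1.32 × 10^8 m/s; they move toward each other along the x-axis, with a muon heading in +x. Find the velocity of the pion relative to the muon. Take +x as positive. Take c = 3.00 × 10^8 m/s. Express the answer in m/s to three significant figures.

β_A = 0.740, β_B = -0.440 (dividing each by c = 3.00 × 10^8 m/s).
Transform to A's frame with the inverse velocity-addition law: u' = (u − v)/(1 − uv/c²), taking u = β_B and v = β_A.
u' = (-0.440 − 0.740) / (1 − (0.740)(-0.440)) = -1.1800/1.3256 = -0.8902.
u' = -0.8902 × 3.00 × 10^8 m/s.

-2.67 × 10^8 m/s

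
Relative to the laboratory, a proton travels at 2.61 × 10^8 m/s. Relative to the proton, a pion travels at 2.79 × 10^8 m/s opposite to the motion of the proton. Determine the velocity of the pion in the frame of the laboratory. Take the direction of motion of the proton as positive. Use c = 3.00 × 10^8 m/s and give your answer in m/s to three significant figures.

-9.43 × 10^7 m/s

In units of c (dividing by 3.00 × 10^8 m/s): v = 0.870, u' = -0.930.
u = (u' + v)/(1 + u'v/c²):
u = (-0.930 + 0.870) / (1 + (-0.930)·0.870) = -0.0600/0.1909 = -0.3143
(Galilean addition would give -0.060c.)
Converting back: u = -0.3143 × 3.00 × 10^8 m/s.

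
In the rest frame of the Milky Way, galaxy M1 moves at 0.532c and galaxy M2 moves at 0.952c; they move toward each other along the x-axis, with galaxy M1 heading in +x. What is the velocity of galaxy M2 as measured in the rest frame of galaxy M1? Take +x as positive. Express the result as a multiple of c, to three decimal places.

β_A = 0.532, β_B = -0.952.
Transform to A's frame with the inverse velocity-addition law: u' = (u − v)/(1 − uv/c²), taking u = β_B and v = β_A.
u' = (-0.952 − 0.532) / (1 − (0.532)(-0.952)) = -1.4840/1.5065 = -0.9851.

-0.985c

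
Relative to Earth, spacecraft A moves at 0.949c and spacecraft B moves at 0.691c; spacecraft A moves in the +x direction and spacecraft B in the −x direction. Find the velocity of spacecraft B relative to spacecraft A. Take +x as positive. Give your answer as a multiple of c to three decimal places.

β_A = 0.949, β_B = -0.691.
Transform to A's frame with the inverse velocity-addition law: u' = (u − v)/(1 − uv/c²), taking u = β_B and v = β_A.
u' = (-0.691 − 0.949) / (1 − (0.949)(-0.691)) = -1.6400/1.6558 = -0.9905.

-0.990c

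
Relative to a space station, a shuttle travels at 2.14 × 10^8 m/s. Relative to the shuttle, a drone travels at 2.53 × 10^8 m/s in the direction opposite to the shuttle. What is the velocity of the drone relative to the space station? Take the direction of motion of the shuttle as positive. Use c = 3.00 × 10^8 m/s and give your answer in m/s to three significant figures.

In units of c (dividing by 3.00 × 10^8 m/s): v = 0.713, u' = -0.843.
u = (u' + v)/(1 + u'v/c²):
u = (-0.843 + 0.713) / (1 + (-0.843)·0.713) = -0.1300/0.3984 = -0.3263
(Galilean addition would give -0.130c.)
Converting back: u = -0.3263 × 3.00 × 10^8 m/s.

-9.79 × 10^7 m/s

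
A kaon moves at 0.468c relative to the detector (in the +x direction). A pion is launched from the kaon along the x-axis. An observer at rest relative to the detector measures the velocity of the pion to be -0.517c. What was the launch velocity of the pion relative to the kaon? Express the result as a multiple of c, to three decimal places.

-0.793c

Invert the composition law: u' = (u − v)/(1 − uv/c²).
u' = (-0.517 − 0.468) / (1 − (-0.517)(0.468)) = -0.9850/1.2420 = -0.7931.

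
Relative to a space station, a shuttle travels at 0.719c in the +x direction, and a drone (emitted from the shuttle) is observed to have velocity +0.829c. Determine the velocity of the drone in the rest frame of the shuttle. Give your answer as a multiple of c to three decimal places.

+0.272c

Invert the composition law: u' = (u − v)/(1 − uv/c²).
u' = (0.829 − 0.719) / (1 − (0.829)(0.719)) = 0.1100/0.4039 = 0.2723.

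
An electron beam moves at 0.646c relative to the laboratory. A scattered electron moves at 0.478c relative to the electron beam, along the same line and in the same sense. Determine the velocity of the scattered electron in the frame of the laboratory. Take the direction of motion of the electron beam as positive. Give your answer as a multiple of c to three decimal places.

With v = 0.646 and u' = 0.478 (in units of c),
u = (u' + v)/(1 + u'v/c²):
u = (0.478 + 0.646) / (1 + 0.478·0.646) = 1.1240/1.3088 = 0.8588
(Galilean addition would give +1.124c, exceeding c.)

0.859c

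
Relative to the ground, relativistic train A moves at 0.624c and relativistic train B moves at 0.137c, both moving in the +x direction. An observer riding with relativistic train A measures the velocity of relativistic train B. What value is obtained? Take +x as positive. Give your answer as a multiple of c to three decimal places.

β_A = 0.624, β_B = 0.137.
Transform to A's frame with the inverse velocity-addition law: u' = (u − v)/(1 − uv/c²), taking u = β_B and v = β_A.
u' = (0.137 − 0.624) / (1 − (0.624)(0.137)) = -0.4870/0.9145 = -0.5325.

-0.533c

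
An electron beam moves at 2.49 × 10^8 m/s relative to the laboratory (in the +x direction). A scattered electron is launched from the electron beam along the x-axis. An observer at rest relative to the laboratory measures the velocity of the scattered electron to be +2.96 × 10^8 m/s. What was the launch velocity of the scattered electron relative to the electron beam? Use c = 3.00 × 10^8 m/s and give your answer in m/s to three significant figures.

v = 0.830c, u = 0.987c.
Invert the composition law: u' = (u − v)/(1 − uv/c²).
u' = (0.987 − 0.830) / (1 − (0.987)(0.830)) = 0.1567/0.1811 = 0.8652.
u' = 0.8652 × 3.00 × 10^8 m/s.

+2.60 × 10^8 m/s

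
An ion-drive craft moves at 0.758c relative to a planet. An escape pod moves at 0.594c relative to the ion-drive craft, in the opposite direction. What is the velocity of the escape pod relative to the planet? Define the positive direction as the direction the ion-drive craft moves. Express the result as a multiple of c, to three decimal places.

With v = 0.758 and u' = -0.594 (in units of c),
u = (u' + v)/(1 + u'v/c²):
u = (-0.594 + 0.758) / (1 + (-0.594)·0.758) = 0.1640/0.5497 = 0.2983
(Galilean addition would give +0.164c.)

+0.298c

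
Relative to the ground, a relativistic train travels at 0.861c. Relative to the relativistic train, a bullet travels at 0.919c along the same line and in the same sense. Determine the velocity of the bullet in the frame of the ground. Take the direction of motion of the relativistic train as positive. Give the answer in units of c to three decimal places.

0.994c

With v = 0.861 and u' = 0.919 (in units of c),
u = (u' + v)/(1 + u'v/c²):
u = (0.919 + 0.861) / (1 + 0.919·0.861) = 1.7800/1.7913 = 0.9937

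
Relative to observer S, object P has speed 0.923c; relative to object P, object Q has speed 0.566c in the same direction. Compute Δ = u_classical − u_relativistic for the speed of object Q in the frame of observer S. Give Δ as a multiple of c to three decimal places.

Δ = 0.511c

Galilean: u_cl = 0.566 + 0.923 = 1.4890.
Relativistic: u_rel = (0.566 + 0.923) / (1 + 0.566·0.923) = 1.4890/1.5224 = 0.9780.
Δ = 1.4890 − 0.9780 = 0.5110.
(The classical prediction exceeds c; the relativistic result does not.)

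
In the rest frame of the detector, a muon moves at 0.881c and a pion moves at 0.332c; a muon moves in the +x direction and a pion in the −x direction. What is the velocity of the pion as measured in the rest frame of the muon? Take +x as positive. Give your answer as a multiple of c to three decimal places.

-0.938c

β_A = 0.881, β_B = -0.332.
Transform to A's frame with the inverse velocity-addition law: u' = (u − v)/(1 − uv/c²), taking u = β_B and v = β_A.
u' = (-0.332 − 0.881) / (1 − (0.881)(-0.332)) = -1.2130/1.2925 = -0.9385.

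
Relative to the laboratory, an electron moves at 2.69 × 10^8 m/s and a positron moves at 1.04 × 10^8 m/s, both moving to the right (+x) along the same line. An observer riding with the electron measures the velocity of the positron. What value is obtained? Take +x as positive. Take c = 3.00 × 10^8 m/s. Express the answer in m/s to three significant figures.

β_A = 0.897, β_B = 0.347 (dividing each by c = 3.00 × 10^8 m/s).
Transform to A's frame with the inverse velocity-addition law: u' = (u − v)/(1 − uv/c²), taking u = β_B and v = β_A.
u' = (0.347 − 0.897) / (1 − (0.897)(0.347)) = -0.5500/0.6892 = -0.7981.
u' = -0.7981 × 3.00 × 10^8 m/s.

-2.39 × 10^8 m/s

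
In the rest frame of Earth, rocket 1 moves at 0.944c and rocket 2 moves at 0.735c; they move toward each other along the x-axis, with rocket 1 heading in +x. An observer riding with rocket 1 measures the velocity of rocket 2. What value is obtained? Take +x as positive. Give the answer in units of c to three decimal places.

-0.991c

β_A = 0.944, β_B = -0.735.
Transform to A's frame with the inverse velocity-addition law: u' = (u − v)/(1 − uv/c²), taking u = β_B and v = β_A.
u' = (-0.735 − 0.944) / (1 − (0.944)(-0.735)) = -1.6790/1.6938 = -0.9912.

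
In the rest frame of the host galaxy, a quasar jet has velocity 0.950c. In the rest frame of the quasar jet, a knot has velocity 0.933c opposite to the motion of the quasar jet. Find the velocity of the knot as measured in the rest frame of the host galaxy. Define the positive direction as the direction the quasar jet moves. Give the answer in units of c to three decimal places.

With v = 0.950 and u' = -0.933 (in units of c),
u = (u' + v)/(1 + u'v/c²):
u = (-0.933 + 0.950) / (1 + (-0.933)·0.950) = 0.0170/0.1137 = 0.1496

+0.150c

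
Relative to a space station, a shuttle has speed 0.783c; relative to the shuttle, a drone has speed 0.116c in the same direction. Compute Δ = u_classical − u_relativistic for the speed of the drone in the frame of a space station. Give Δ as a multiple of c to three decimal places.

Galilean: u_cl = 0.116 + 0.783 = 0.8990.
Relativistic: u_rel = (0.116 + 0.783) / (1 + 0.116·0.783) = 0.8990/1.0908 = 0.8241.
Δ = 0.8990 − 0.8241 = 0.0749.

Δ = 0.075c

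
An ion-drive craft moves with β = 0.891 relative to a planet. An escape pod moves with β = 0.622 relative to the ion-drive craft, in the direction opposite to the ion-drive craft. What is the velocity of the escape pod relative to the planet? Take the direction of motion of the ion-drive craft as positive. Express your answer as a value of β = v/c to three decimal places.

With v = 0.891 and u' = -0.622 (in units of c),
u = (u' + v)/(1 + u'v/c²):
u = (-0.622 + 0.891) / (1 + (-0.622)·0.891) = 0.2690/0.4458 = 0.6034

β = +0.603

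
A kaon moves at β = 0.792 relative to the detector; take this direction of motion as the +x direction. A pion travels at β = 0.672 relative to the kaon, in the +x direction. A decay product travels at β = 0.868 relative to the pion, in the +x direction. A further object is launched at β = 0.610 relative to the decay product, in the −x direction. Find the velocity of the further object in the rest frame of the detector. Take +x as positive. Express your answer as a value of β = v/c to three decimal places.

Apply u = (u' + v)/(1 + u'v/c²) successively, working outward toward the detector.
Start: velocity of the kaon relative to the detector = 0.7920c.
Compose with the pion (u' = 0.672 in the kaon frame): u_1 = (0.672 + 0.792) / (1 + 0.672·0.792) = 1.4640/1.5322 = 0.9555.
Compose with the decay product (u' = 0.868 in the pion frame): u_2 = (0.868 + 0.955) / (1 + 0.868·0.955) = 1.8235/1.8294 = 0.9968.
Compose with the further object (u' = -0.610 in the decay product frame): u_3 = (-0.610 + 0.997) / (1 + (-0.610)·0.997) = 0.3868/0.3920 = 0.9868.

β = +0.987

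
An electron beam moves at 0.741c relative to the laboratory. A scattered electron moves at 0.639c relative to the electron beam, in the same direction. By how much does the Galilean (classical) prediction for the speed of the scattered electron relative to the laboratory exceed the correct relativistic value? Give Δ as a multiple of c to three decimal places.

Galilean: u_cl = 0.639 + 0.741 = 1.3800.
Relativistic: u_rel = (0.639 + 0.741) / (1 + 0.639·0.741) = 1.3800/1.4735 = 0.9365.
Δ = 1.3800 − 0.9365 = 0.4435.
(The classical prediction exceeds c; the relativistic result does not.)

Δ = 0.443c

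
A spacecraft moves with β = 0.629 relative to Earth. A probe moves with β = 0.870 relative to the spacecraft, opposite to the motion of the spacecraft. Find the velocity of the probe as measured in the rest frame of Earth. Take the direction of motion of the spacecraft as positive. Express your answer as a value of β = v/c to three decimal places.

With v = 0.629 and u' = -0.870 (in units of c),
u = (u' + v)/(1 + u'v/c²):
u = (-0.870 + 0.629) / (1 + (-0.870)·0.629) = -0.2410/0.4528 = -0.5323
(Galilean addition would give -0.241c.)

β = -0.532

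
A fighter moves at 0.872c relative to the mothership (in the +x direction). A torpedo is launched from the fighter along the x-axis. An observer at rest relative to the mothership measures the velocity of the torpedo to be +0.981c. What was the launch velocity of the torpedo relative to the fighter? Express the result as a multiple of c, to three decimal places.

Invert the composition law: u' = (u − v)/(1 − uv/c²).
u' = (0.981 − 0.872) / (1 − (0.981)(0.872)) = 0.1090/0.1446 = 0.7540.

+0.754c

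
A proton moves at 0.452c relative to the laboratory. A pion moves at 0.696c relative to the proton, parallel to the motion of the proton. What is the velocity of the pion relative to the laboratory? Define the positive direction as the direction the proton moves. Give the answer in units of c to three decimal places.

With v = 0.452 and u' = 0.696 (in units of c),
u = (u' + v)/(1 + u'v/c²):
u = (0.696 + 0.452) / (1 + 0.696·0.452) = 1.1480/1.3146 = 0.8733

0.873c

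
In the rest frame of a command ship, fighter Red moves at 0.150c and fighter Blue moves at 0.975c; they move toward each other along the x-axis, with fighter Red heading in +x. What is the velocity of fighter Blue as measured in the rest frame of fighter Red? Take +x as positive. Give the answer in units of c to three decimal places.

-0.981c

β_A = 0.150, β_B = -0.975.
Transform to A's frame with the inverse velocity-addition law: u' = (u − v)/(1 − uv/c²), taking u = β_B and v = β_A.
u' = (-0.975 − 0.150) / (1 − (0.150)(-0.975)) = -1.1250/1.1462 = -0.9815.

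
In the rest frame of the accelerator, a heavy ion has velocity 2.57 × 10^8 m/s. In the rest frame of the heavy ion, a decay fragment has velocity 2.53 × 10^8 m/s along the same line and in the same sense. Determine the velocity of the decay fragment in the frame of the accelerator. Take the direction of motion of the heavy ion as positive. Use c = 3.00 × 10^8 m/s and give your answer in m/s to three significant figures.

2.96 × 10^8 m/s

In units of c (dividing by 3.00 × 10^8 m/s): v = 0.857, u' = 0.843.
u = (u' + v)/(1 + u'v/c²):
u = (0.843 + 0.857) / (1 + 0.843·0.857) = 1.7000/1.7225 = 0.9870
Converting back: u = 0.9870 × 3.00 × 10^8 m/s.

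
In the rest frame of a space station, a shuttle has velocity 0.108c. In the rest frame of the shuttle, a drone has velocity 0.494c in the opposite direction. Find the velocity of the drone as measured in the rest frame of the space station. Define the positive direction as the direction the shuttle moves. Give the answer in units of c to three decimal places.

-0.408c

With v = 0.108 and u' = -0.494 (in units of c),
u = (u' + v)/(1 + u'v/c²):
u = (-0.494 + 0.108) / (1 + (-0.494)·0.108) = -0.3860/0.9466 = -0.4078
(Galilean addition would give -0.386c.)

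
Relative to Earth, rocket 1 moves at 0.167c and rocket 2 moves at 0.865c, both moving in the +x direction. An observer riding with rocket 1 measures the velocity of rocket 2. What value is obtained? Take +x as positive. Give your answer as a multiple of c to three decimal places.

+0.816c

β_A = 0.167, β_B = 0.865.
Transform to A's frame with the inverse velocity-addition law: u' = (u − v)/(1 − uv/c²), taking u = β_B and v = β_A.
u' = (0.865 − 0.167) / (1 − (0.167)(0.865)) = 0.6980/0.8555 = 0.8159.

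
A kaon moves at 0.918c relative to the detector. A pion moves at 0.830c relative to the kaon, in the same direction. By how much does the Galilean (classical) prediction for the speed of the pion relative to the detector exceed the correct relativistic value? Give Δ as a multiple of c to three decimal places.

Galilean: u_cl = 0.830 + 0.918 = 1.7480.
Relativistic: u_rel = (0.830 + 0.918) / (1 + 0.830·0.918) = 1.7480/1.7619 = 0.9921.
Δ = 1.7480 − 0.9921 = 0.7559.
(The classical prediction exceeds c; the relativistic result does not.)

Δ = 0.756c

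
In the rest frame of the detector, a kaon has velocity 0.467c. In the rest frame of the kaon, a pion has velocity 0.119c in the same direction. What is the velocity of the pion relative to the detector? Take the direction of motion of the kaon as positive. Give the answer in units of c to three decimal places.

0.555c

With v = 0.467 and u' = 0.119 (in units of c),
u = (u' + v)/(1 + u'v/c²):
u = (0.119 + 0.467) / (1 + 0.119·0.467) = 0.5860/1.0556 = 0.5551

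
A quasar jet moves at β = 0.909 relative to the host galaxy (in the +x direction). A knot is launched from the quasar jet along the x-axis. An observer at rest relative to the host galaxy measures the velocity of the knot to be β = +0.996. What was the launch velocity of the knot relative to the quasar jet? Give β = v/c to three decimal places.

β = +0.919

Invert the composition law: u' = (u − v)/(1 − uv/c²).
u' = (0.996 − 0.909) / (1 − (0.996)(0.909)) = 0.0870/0.0946 = 0.9193.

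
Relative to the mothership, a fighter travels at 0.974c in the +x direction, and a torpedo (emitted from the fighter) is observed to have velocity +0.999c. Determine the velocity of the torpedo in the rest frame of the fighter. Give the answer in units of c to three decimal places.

+0.927c

Invert the composition law: u' = (u − v)/(1 − uv/c²).
u' = (0.999 − 0.974) / (1 − (0.999)(0.974)) = 0.0250/0.0270 = 0.9268.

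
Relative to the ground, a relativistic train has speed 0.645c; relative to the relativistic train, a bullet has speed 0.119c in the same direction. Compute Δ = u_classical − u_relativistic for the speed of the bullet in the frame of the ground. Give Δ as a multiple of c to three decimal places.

Galilean: u_cl = 0.119 + 0.645 = 0.7640.
Relativistic: u_rel = (0.119 + 0.645) / (1 + 0.119·0.645) = 0.7640/1.0768 = 0.7095.
Δ = 0.7640 − 0.7095 = 0.0545.

Δ = 0.054c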